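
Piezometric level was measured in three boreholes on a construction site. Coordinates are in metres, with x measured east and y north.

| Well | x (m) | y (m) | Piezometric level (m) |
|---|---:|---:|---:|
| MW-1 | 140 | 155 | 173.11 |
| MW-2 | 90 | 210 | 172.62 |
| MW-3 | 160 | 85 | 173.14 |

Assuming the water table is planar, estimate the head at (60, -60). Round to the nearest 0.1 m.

Taking MW-1 as reference: MW-2−MW-1 = (-50, 55, -0.49); MW-3−MW-1 = (20, -70, +0.03).
Solve a·Δx + b·Δy = Δh: det = (-50)·(-70) − 20·55 = 2400.
∂h/∂x = [(-0.49)·(-70) − (+0.03)·55] / 2400 = +0.01360
∂h/∂y = [(-50)·(+0.03) − 20·(-0.49)] / 2400 = +0.003458
h(60, -60) = 173.11 + (+0.01360)·(-80) + (+0.003458)·(-215) = 173.11 -1.088 -0.744 = 171.278 m.

171.3 m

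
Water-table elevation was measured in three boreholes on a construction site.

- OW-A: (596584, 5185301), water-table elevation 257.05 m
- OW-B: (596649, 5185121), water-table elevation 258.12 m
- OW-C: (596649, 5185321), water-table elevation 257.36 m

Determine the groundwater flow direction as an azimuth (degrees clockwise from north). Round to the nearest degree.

303°

Differences from OW-A: to OW-B (Δx, Δy, Δh) = (65, -180, +1.07); to OW-C = (65, 20, +0.31).
Determinant of the coordinate differences = 65·20 − 65·(-180) = 13000.
∂h/∂x = [(+1.07)·20 − (+0.31)·(-180)] / 13000 = +0.005938
∂h/∂y = [65·(+0.31) − 65·(+1.07)] / 13000 = -0.003800
Flow direction (−∇h) has components (-0.005938 E, +0.003800 N).
Azimuth = atan2(E, N) = atan2(-0.005938, +0.003800) = 302.6° ≈ 303°.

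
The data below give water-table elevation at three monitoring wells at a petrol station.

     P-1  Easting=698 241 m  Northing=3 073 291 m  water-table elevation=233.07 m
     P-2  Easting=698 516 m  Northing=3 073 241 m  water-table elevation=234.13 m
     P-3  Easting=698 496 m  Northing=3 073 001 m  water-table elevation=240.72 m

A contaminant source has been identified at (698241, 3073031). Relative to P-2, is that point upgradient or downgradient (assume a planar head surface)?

Differences from P-1: to P-2 (Δx, Δy, Δh) = (275, -50, +1.06); to P-3 = (255, -290, +7.65).
Determinant of the coordinate differences = 275·(-290) − 255·(-50) = -67000.
∂h/∂x = [(+1.06)·(-290) − (+7.65)·(-50)] / -67000 = -0.001121
∂h/∂y = [275·(+7.65) − 255·(+1.06)] / -67000 = -0.02736
Head at (698241, 3073031) = 233.07 + (-0.001121)·(0) + (-0.02736)·(-260) = 240.18 m.
That is higher than the 234.13 m at P-2, so the point is upgradient.

upgradient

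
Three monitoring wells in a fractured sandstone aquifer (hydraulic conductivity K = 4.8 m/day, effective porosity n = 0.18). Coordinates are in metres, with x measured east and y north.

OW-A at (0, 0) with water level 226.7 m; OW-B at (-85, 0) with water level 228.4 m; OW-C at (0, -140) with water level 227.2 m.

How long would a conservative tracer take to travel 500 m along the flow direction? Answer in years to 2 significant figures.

2.5 years

∂h/∂x = (228.4 − 226.7) / (-85 − 0) = -0.02000
∂h/∂y = (227.2 − 226.7) / (-140 − 0) = -0.003571
|∇h| = √(-0.02000² + -0.003571²) = 0.02032
Seepage velocity v = K·i/n = 4.8 × 0.02032 / 0.18 = 0.5419 m/day.
t = 500 / 0.5419 = 922.7 days = 2.53 years.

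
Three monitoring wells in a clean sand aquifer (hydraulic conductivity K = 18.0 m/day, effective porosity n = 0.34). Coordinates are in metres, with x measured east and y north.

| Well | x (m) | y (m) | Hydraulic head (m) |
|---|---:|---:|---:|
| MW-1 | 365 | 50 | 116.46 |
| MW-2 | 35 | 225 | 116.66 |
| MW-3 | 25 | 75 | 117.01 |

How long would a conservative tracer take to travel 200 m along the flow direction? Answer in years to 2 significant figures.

3.6 years

Taking MW-1 as reference: MW-2−MW-1 = (-330, 175, +0.20); MW-3−MW-1 = (-340, 25, +0.55).
Determinant of the coordinate differences = (-330)·25 − (-340)·175 = 51250.
∂h/∂x = [(+0.20)·25 − (+0.55)·175] / 51250 = -0.001780
∂h/∂y = [(-330)·(+0.55) − (-340)·(+0.20)] / 51250 = -0.002215
|∇h| = √(-0.001780² + -0.002215²) = 0.002842
Seepage velocity v = K·i/n = 18.0 × 0.002842 / 0.34 = 0.1505 m/day.
t = 200 / 0.1505 = 1329 days = 3.64 years.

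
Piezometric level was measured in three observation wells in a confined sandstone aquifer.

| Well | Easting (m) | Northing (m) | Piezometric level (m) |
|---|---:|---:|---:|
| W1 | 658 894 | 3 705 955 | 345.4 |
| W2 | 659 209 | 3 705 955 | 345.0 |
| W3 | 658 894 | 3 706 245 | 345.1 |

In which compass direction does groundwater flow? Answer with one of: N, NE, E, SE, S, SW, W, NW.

NE

∂h/∂x = (345.0 − 345.4) / (659209 − 658894) = -0.001270
∂h/∂y = (345.1 − 345.4) / (3706245 − 3705955) = -0.001034
Flow = −∇h = (+0.001270 east, +0.001034 north), which points northeast.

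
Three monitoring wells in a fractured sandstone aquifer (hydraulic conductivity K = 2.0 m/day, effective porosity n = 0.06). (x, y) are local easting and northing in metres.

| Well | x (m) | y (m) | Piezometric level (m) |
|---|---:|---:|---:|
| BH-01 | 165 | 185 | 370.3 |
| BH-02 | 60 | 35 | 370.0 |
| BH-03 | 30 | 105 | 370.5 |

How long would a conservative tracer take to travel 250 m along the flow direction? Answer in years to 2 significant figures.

Three-point gradient (reference BH-01): Δ to BH-02 = (-105, -150, -0.3), Δ to BH-03 = (-135, -80, +0.2).
∂h/∂x = -0.004557, ∂h/∂y = +0.005190 (det = -11850).
|∇h| = √(-0.004557² + 0.005190²) = 0.006907
Seepage velocity v = K·i/n = 2.0 × 0.006907 / 0.06 = 0.2302 m/day.
t = 250 / 0.2302 = 1086 days = 2.97 years.

3.0 years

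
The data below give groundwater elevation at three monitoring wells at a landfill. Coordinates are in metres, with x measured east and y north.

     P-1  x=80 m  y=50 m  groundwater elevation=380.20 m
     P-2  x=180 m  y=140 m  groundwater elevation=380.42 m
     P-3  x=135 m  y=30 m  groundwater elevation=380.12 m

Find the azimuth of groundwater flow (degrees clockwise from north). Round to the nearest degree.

With h = a·x + b·y + c and P-1 as origin, the differences give:
  100·a + 90·b = +0.22
  55·a + (-20)·b = -0.08
Eliminate b (×(-20) and ×90, subtract): -6950·a = 2.800 → a = ∂h/∂x = -0.0004029
Back-substitute: b = ∂h/∂y = +0.002892.
Flow direction (−∇h) has components (+0.0004029 E, -0.002892 N).
Azimuth = atan2(E, N) = atan2(+0.0004029, -0.002892) = 172.1° ≈ 172°.

172°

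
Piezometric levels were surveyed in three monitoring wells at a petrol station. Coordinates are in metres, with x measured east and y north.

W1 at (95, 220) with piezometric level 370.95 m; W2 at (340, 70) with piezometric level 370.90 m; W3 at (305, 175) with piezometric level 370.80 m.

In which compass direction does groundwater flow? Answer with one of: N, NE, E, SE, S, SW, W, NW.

Taking W1 as reference: W2−W1 = (245, -150, -0.05); W3−W1 = (210, -45, -0.15).
Determinant of the coordinate differences = 245·(-45) − 210·(-150) = 20475.
∂h/∂x = [(-0.05)·(-45) − (-0.15)·(-150)] / 20475 = -0.0009890
∂h/∂y = [245·(-0.15) − 210·(-0.05)] / 20475 = -0.001282
Flow = −∇h = (+0.0009890 east, +0.001282 north), which points northeast.

NE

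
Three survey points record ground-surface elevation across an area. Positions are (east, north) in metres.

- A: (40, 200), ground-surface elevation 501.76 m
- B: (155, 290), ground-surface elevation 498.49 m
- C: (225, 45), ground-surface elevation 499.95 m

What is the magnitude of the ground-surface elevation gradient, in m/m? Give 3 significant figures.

Three-point gradient (reference A): Δ to B = (115, 90, -3.27), Δ to C = (185, -155, -1.81).
∂z/∂x = -0.01943, ∂z/∂y = -0.01151 (det = -34475).
|∇f| = √(-0.01943² + -0.01151²) = 0.02258 m/m

0.0226 m/m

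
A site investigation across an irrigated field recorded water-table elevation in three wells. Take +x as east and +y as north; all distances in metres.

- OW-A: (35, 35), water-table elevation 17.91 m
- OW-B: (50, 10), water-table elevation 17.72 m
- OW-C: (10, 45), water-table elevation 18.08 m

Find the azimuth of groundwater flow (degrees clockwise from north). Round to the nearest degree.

133°

Three-point gradient (reference OW-A): Δ to OW-B = (15, -25, -0.19), Δ to OW-C = (-25, 10, +0.17).
∂h/∂x = -0.004947, ∂h/∂y = +0.004632 (det = -475).
Flow direction (−∇h) has components (+0.004947 E, -0.004632 N).
Azimuth = atan2(E, N) = atan2(+0.004947, -0.004632) = 133.1° ≈ 133°.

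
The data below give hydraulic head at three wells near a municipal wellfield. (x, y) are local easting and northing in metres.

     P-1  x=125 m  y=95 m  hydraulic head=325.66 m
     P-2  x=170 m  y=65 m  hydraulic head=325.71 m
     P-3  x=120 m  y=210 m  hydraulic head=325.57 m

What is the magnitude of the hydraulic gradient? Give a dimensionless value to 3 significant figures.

Differences from P-1: to P-2 (Δx, Δy, Δh) = (45, -30, +0.05); to P-3 = (-5, 115, -0.09).
Determinant of the coordinate differences = 45·115 − (-5)·(-30) = 5025.
∂h/∂x = [(+0.05)·115 − (-0.09)·(-30)] / 5025 = +0.0006070
∂h/∂y = [45·(-0.09) − (-5)·(+0.05)] / 5025 = -0.0007562
|∇h| = √(0.0006070² + -0.0007562²) = 0.0009697

0.000970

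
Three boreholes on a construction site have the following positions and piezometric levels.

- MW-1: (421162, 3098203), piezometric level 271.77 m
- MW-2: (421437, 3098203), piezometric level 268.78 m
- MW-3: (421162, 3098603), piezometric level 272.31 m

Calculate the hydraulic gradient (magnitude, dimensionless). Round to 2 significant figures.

0.011

∂h/∂x = (268.78 − 271.77) / (421437 − 421162) = -0.01087
∂h/∂y = (272.31 − 271.77) / (3098603 − 3098203) = +0.001350
|∇h| = √(-0.01087² + 0.001350²) = 0.01095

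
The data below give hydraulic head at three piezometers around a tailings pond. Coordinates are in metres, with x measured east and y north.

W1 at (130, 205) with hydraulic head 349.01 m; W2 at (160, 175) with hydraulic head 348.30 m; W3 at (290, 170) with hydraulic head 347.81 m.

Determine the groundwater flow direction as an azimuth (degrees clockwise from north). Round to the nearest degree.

Taking W1 as reference: W2−W1 = (30, -30, -0.71); W3−W1 = (160, -35, -1.20).
Solve a·Δx + b·Δy = Δh: det = 30·(-35) − 160·(-30) = 3750.
∂h/∂x = [(-0.71)·(-35) − (-1.20)·(-30)] / 3750 = -0.002973
∂h/∂y = [30·(-1.20) − 160·(-0.71)] / 3750 = +0.02069
Flow direction (−∇h) has components (+0.002973 E, -0.02069 N).
Azimuth = atan2(E, N) = atan2(+0.002973, -0.02069) = 171.8° ≈ 172°.

172°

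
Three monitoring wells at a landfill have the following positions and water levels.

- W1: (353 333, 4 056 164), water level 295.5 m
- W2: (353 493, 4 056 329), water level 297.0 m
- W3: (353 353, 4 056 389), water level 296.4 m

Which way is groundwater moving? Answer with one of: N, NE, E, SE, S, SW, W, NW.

Differences from W1: to W2 (Δx, Δy, Δh) = (160, 165, +1.5); to W3 = (20, 225, +0.9).
Solve a·Δx + b·Δy = Δh: det = 160·225 − 20·165 = 32700.
∂h/∂x = [(+1.5)·225 − (+0.9)·165] / 32700 = +0.005780
∂h/∂y = [160·(+0.9) − 20·(+1.5)] / 32700 = +0.003486
Flow = −∇h = (-0.005780 east, -0.003486 north), which points southwest.

SW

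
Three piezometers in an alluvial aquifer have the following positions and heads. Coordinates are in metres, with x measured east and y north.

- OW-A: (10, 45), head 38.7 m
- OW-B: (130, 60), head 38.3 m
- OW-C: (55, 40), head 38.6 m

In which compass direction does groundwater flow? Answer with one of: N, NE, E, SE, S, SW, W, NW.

NE

Three-point gradient (reference OW-A): Δ to OW-B = (120, 15, -0.4), Δ to OW-C = (45, -5, -0.1).
∂h/∂x = -0.002745, ∂h/∂y = -0.004706 (det = -1275).
Flow = −∇h = (+0.002745 east, +0.004706 north), which points northeast.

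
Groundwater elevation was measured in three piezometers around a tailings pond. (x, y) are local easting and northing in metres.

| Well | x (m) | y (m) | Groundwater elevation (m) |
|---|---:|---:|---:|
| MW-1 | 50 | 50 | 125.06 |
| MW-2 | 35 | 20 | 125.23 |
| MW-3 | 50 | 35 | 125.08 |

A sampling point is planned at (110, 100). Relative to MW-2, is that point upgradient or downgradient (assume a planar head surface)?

Three-point gradient (reference MW-1): Δ to MW-2 = (-15, -30, +0.17), Δ to MW-3 = (0, -15, +0.02).
∂h/∂x = -0.008667, ∂h/∂y = -0.001333 (det = 225).
Head at (110, 100) = 125.06 + (-0.008667)·(60) + (-0.001333)·(50) = 124.47 m.
That is lower than the 125.23 m at MW-2, so the point is downgradient.

downgradient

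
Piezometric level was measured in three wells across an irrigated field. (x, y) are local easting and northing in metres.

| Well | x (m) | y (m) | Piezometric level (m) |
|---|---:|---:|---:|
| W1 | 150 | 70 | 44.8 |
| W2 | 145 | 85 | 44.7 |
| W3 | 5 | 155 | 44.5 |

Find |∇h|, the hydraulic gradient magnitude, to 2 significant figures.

0.0078

Taking W1 as reference: W2−W1 = (-5, 15, -0.1); W3−W1 = (-145, 85, -0.3).
Solve a·Δx + b·Δy = Δh: det = (-5)·85 − (-145)·15 = 1750.
∂h/∂x = [(-0.1)·85 − (-0.3)·15] / 1750 = -0.002286
∂h/∂y = [(-5)·(-0.3) − (-145)·(-0.1)] / 1750 = -0.007429
|∇h| = √(-0.002286² + -0.007429²) = 0.007773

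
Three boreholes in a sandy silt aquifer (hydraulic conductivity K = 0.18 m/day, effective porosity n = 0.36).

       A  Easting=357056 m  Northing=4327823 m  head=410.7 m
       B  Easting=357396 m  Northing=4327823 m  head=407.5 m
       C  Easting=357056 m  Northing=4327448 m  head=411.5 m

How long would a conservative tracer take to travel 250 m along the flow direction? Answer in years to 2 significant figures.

∂h/∂x = (407.5 − 410.7) / (357396 − 357056) = -0.009412
∂h/∂y = (411.5 − 410.7) / (4327448 − 4327823) = -0.002133
|∇h| = √(-0.009412² + -0.002133²) = 0.009651
Seepage velocity v = K·i/n = 0.18 × 0.009651 / 0.36 = 0.004825 m/day.
t = 250 / 0.004825 = 5.181e+04 days = 142 years.

140 years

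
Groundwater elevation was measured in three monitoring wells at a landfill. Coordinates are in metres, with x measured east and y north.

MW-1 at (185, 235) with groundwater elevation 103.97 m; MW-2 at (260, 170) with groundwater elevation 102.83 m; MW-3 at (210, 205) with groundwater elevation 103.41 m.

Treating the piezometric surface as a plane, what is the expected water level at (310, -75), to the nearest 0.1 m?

97.7 m

With h = a·x + b·y + c and MW-1 as origin, the differences give:
  75·a + (-65)·b = -1.14
  25·a + (-30)·b = -0.56
Eliminate b (×(-30) and ×(-65), subtract): -625·a = -2.200 → a = ∂h/∂x = +0.003520
Back-substitute: b = ∂h/∂y = +0.02160.
h(310, -75) = 103.97 + (+0.003520)·(125) + (+0.02160)·(-310) = 103.97 +0.440 -6.696 = 97.714 m.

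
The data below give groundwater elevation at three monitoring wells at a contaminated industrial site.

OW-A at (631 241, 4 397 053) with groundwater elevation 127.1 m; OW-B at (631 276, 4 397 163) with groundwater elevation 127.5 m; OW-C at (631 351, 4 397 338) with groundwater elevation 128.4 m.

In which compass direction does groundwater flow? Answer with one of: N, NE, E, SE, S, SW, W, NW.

W

With h = a·x + b·y + c and OW-A as origin, the differences give:
  35·a + 110·b = +0.4
  110·a + 285·b = +1.3
Eliminate b (×285 and ×110, subtract): -2125·a = -29.00 → a = ∂h/∂x = +0.01365
Back-substitute: b = ∂h/∂y = -0.0007059.
Flow = −∇h = (-0.01365 east, +0.0007059 north), which points west.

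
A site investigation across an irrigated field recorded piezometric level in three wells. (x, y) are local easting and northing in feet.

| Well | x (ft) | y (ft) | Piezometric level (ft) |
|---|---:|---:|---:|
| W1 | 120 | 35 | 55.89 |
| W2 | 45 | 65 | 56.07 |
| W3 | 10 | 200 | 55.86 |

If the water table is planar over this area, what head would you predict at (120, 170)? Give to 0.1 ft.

With h = a·x + b·y + c and W1 as origin, the differences give:
  (-75)·a + 30·b = +0.18
  (-110)·a + 165·b = -0.03
Eliminate b (×165 and ×30, subtract): -9075·a = 30.600 → a = ∂h/∂x = -0.003372
Back-substitute: b = ∂h/∂y = -0.002430.
h(120, 170) = 55.89 + (-0.003372)·(0) + (-0.002430)·(135) = 55.89 -0.000 -0.328 = 55.562 ft.

55.6 ft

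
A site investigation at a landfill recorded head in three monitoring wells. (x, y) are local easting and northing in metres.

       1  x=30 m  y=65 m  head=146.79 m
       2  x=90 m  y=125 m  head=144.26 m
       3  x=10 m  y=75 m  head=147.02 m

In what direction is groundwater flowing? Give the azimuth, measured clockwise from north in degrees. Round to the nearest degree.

With h = a·x + b·y + c and 1 as origin, the differences give:
  60·a + 60·b = -2.53
  (-20)·a + 10·b = +0.23
Eliminate b (×10 and ×60, subtract): 1800·a = -39.100 → a = ∂h/∂x = -0.02172
Back-substitute: b = ∂h/∂y = -0.02044.
Flow direction (−∇h) has components (+0.02172 E, +0.02044 N).
Azimuth = atan2(E, N) = atan2(+0.02172, +0.02044) = 46.7° ≈ 047°.

047°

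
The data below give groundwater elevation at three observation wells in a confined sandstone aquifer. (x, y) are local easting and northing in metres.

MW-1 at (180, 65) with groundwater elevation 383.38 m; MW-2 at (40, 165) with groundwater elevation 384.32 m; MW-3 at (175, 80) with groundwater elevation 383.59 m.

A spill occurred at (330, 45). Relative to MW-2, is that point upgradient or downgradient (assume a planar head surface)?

downgradient

Taking MW-1 as reference: MW-2−MW-1 = (-140, 100, +0.94); MW-3−MW-1 = (-5, 15, +0.21).
Solve a·Δx + b·Δy = Δh: det = (-140)·15 − (-5)·100 = -1600.
∂h/∂x = [(+0.94)·15 − (+0.21)·100] / -1600 = +0.004312
∂h/∂y = [(-140)·(+0.21) − (-5)·(+0.94)] / -1600 = +0.01544
Head at (330, 45) = 383.38 + (+0.004312)·(150) + (+0.01544)·(-20) = 383.72 m.
That is lower than the 384.32 m at MW-2, so the point is downgradient.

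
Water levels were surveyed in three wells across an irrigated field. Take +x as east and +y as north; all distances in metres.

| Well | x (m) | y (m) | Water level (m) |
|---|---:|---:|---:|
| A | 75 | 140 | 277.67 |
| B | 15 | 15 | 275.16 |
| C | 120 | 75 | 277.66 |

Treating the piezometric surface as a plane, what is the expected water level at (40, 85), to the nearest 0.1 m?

With h = a·x + b·y + c and A as origin, the differences give:
  (-60)·a + (-125)·b = -2.51
  45·a + (-65)·b = -0.01
Eliminate b (×(-65) and ×(-125), subtract): 9525·a = 161.900 → a = ∂h/∂x = +0.01700
Back-substitute: b = ∂h/∂y = +0.01192.
h(40, 85) = 277.67 + (+0.01700)·(-35) + (+0.01192)·(-55) = 277.67 -0.595 -0.656 = 276.419 m.

276.4 m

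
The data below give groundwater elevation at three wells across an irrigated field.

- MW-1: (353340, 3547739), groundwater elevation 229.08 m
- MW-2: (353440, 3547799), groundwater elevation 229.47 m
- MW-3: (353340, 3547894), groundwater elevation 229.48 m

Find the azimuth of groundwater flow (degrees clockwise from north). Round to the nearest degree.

With h = a·x + b·y + c and MW-1 as origin, the differences give:
  100·a + 60·b = +0.39
  0·a + 155·b = +0.40
Eliminate b (×155 and ×60, subtract): 15500·a = 36.450 → a = ∂h/∂x = +0.002352
Back-substitute: b = ∂h/∂y = +0.002581.
Flow direction (−∇h) has components (-0.002352 E, -0.002581 N).
Azimuth = atan2(E, N) = atan2(-0.002352, -0.002581) = 222.3° ≈ 222°.

222°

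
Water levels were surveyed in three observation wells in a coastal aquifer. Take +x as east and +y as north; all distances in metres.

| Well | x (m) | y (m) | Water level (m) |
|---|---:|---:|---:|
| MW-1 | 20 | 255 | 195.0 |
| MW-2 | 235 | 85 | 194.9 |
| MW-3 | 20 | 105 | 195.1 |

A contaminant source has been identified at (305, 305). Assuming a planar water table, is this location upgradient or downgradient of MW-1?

downgradient

Taking MW-1 as reference: MW-2−MW-1 = (215, -170, -0.1); MW-3−MW-1 = (0, -150, +0.1).
Solve a·Δx + b·Δy = Δh: det = 215·(-150) − 0·(-170) = -32250.
∂h/∂x = [(-0.1)·(-150) − (+0.1)·(-170)] / -32250 = -0.0009922
∂h/∂y = [215·(+0.1) − 0·(-0.1)] / -32250 = -0.0006667
Head at (305, 305) = 195.0 + (-0.0009922)·(285) + (-0.0006667)·(50) = 194.68 m.
That is lower than the 195.0 m at MW-1, so the point is downgradient.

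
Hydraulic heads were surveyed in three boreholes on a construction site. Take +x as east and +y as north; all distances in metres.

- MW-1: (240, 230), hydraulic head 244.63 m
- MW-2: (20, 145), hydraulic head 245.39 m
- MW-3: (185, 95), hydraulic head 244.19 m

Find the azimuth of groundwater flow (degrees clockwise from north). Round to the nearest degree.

135°

With h = a·x + b·y + c and MW-1 as origin, the differences give:
  (-220)·a + (-85)·b = +0.76
  (-55)·a + (-135)·b = -0.44
Eliminate b (×(-135) and ×(-85), subtract): 25025·a = -140.000 → a = ∂h/∂x = -0.005594
Back-substitute: b = ∂h/∂y = +0.005538.
Flow direction (−∇h) has components (+0.005594 E, -0.005538 N).
Azimuth = atan2(E, N) = atan2(+0.005594, -0.005538) = 134.7° ≈ 135°.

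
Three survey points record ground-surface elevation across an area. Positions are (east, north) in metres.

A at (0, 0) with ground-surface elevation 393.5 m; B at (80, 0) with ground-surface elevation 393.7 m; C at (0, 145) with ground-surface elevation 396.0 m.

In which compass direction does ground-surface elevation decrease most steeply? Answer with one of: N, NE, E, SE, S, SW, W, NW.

S

∂z/∂x = (393.7 − 393.5) / (80 − 0) = +0.002500
∂z/∂y = (396.0 − 393.5) / (145 − 0) = +0.01724
Steepest decrease is along −∇f = (-0.002500 E, -0.01724 N) → south.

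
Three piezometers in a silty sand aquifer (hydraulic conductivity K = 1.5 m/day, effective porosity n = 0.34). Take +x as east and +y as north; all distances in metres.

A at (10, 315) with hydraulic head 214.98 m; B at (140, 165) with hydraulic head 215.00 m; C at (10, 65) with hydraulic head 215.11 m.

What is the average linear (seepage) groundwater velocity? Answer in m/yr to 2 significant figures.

Differences from A: to B (Δx, Δy, Δh) = (130, -150, +0.02); to C = (0, -250, +0.13).
Solve a·Δx + b·Δy = Δh: det = 130·(-250) − 0·(-150) = -32500.
∂h/∂x = [(+0.02)·(-250) − (+0.13)·(-150)] / -32500 = -0.0004462
∂h/∂y = [130·(+0.13) − 0·(+0.02)] / -32500 = -0.0005200
|∇h| = √(-0.0004462² + -0.0005200²) = 0.0006852
Seepage velocity v = K·i/n = 1.5 × 0.0006852 / 0.34 = 0.003023 m/day = 1.104 m/yr.

1.1 m/yr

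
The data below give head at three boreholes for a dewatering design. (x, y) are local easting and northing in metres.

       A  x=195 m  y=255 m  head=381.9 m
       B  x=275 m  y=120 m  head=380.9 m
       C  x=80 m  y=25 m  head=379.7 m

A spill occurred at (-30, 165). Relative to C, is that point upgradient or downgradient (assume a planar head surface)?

Taking A as reference: B−A = (80, -135, -1.0); C−A = (-115, -230, -2.2).
Solve a·Δx + b·Δy = Δh: det = 80·(-230) − (-115)·(-135) = -33925.
∂h/∂x = [(-1.0)·(-230) − (-2.2)·(-135)] / -33925 = +0.001975
∂h/∂y = [80·(-2.2) − (-115)·(-1.0)] / -33925 = +0.008578
Head at (-30, 165) = 381.9 + (+0.001975)·(-225) + (+0.008578)·(-90) = 380.68 m.
That is higher than the 379.7 m at C, so the point is upgradient.

upgradient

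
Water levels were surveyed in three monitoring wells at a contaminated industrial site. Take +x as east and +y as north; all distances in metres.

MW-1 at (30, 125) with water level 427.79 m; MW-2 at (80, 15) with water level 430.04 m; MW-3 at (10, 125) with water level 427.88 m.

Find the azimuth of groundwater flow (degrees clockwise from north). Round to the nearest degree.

Taking MW-1 as reference: MW-2−MW-1 = (50, -110, +2.25); MW-3−MW-1 = (-20, 0, +0.09).
Solve a·Δx + b·Δy = Δh: det = 50·0 − (-20)·(-110) = -2200.
∂h/∂x = [(+2.25)·0 − (+0.09)·(-110)] / -2200 = -0.004500
∂h/∂y = [50·(+0.09) − (-20)·(+2.25)] / -2200 = -0.02250
Flow direction (−∇h) has components (+0.004500 E, +0.02250 N).
Azimuth = atan2(E, N) = atan2(+0.004500, +0.02250) = 11.3° ≈ 011°.

011°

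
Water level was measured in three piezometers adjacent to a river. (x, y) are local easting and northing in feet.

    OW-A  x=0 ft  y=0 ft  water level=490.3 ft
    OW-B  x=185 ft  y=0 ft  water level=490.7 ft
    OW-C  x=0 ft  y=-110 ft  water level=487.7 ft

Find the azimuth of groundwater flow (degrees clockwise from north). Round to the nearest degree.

∂h/∂x = (490.7 − 490.3) / (185 − 0) = +0.002162
∂h/∂y = (487.7 − 490.3) / (-110 − 0) = +0.02364
Flow direction (−∇h) has components (-0.002162 E, -0.02364 N).
Azimuth = atan2(E, N) = atan2(-0.002162, -0.02364) = 185.2° ≈ 185°.

185°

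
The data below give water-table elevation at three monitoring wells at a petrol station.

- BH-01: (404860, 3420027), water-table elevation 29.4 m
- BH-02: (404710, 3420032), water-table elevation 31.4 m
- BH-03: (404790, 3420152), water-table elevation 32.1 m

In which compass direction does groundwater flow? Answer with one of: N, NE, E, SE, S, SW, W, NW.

Differences from BH-01: to BH-02 (Δx, Δy, Δh) = (-150, 5, +2.0); to BH-03 = (-70, 125, +2.7).
Determinant of the coordinate differences = (-150)·125 − (-70)·5 = -18400.
∂h/∂x = [(+2.0)·125 − (+2.7)·5] / -18400 = -0.01285
∂h/∂y = [(-150)·(+2.7) − (-70)·(+2.0)] / -18400 = +0.01440
Flow = −∇h = (+0.01285 east, -0.01440 north), which points southeast.

SE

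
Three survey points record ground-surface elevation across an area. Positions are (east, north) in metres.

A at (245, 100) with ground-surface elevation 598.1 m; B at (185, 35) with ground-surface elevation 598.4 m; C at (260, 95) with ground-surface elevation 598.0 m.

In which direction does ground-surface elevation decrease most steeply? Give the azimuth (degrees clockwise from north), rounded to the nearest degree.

Taking A as reference: B−A = (-60, -65, +0.3); C−A = (15, -5, -0.1).
Solve a·Δx + b·Δy = Δz: det = (-60)·(-5) − 15·(-65) = 1275.
∂z/∂x = [(+0.3)·(-5) − (-0.1)·(-65)] / 1275 = -0.006275
∂z/∂y = [(-60)·(-0.1) − 15·(+0.3)] / 1275 = +0.001176
Steepest decrease is along −∇f: components (+0.006275 E, -0.001176 N).
Azimuth = atan2(+0.006275, -0.001176) = 100.6° ≈ 101°.

101°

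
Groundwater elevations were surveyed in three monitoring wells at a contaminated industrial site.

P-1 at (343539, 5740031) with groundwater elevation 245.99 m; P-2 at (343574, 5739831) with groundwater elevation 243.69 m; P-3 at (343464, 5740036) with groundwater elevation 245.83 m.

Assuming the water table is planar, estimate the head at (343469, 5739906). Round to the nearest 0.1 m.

244.3 m

With h = a·x + b·y + c and P-1 as origin, the differences give:
  35·a + (-200)·b = -2.30
  (-75)·a + 5·b = -0.16
Eliminate b (×5 and ×(-200), subtract): -14825·a = -43.500 → a = ∂h/∂x = +0.002934
Back-substitute: b = ∂h/∂y = +0.01201.
h(343469, 5739906) = 245.99 + (+0.002934)·(-70) + (+0.01201)·(-125) = 245.99 -0.205 -1.502 = 244.283 m.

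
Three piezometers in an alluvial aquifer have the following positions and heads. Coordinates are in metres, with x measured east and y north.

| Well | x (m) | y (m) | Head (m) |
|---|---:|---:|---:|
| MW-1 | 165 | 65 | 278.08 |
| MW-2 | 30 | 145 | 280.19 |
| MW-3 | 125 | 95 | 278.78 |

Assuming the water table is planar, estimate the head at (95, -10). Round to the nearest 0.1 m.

With h = a·x + b·y + c and MW-1 as origin, the differences give:
  (-135)·a + 80·b = +2.11
  (-40)·a + 30·b = +0.70
Eliminate b (×30 and ×80, subtract): -850·a = 7.300 → a = ∂h/∂x = -0.008588
Back-substitute: b = ∂h/∂y = +0.01188.
h(95, -10) = 278.08 + (-0.008588)·(-70) + (+0.01188)·(-75) = 278.08 +0.601 -0.891 = 277.790 m.

277.8 m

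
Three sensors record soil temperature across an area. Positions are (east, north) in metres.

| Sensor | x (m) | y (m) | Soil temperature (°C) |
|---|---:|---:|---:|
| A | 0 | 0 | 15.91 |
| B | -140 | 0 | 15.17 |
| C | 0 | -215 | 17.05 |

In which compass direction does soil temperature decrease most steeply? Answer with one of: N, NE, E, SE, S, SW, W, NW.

∂T/∂x = (15.17 − 15.91) / (-140 − 0) = +0.005286
∂T/∂y = (17.05 − 15.91) / (-215 − 0) = -0.005302
Steepest decrease is along −∇f = (-0.005286 E, +0.005302 N) → northwest.

NW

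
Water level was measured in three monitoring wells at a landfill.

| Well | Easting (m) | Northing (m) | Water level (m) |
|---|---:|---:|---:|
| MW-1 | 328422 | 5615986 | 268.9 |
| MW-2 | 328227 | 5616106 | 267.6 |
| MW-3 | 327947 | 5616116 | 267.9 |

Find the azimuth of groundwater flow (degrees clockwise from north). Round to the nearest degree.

With h = a·x + b·y + c and MW-1 as origin, the differences give:
  (-195)·a + 120·b = -1.3
  (-475)·a + 130·b = -1.0
Eliminate b (×130 and ×120, subtract): 31650·a = -49.00 → a = ∂h/∂x = -0.001548
Back-substitute: b = ∂h/∂y = -0.01335.
Flow direction (−∇h) has components (+0.001548 E, +0.01335 N).
Azimuth = atan2(E, N) = atan2(+0.001548, +0.01335) = 6.6° ≈ 007°.

007°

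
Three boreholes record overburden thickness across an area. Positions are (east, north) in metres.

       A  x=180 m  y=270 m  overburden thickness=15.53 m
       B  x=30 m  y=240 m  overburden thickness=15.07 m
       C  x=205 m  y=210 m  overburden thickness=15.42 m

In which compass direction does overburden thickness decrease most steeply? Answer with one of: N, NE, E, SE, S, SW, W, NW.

SW

With d = a·x + b·y + c and A as origin, the differences give:
  (-150)·a + (-30)·b = -0.46
  25·a + (-60)·b = -0.11
Eliminate b (×(-60) and ×(-30), subtract): 9750·a = 24.300 → a = ∂d/∂x = +0.002492
Back-substitute: b = ∂d/∂y = +0.002872.
Steepest decrease is along −∇f = (-0.002492 E, -0.002872 N) → southwest.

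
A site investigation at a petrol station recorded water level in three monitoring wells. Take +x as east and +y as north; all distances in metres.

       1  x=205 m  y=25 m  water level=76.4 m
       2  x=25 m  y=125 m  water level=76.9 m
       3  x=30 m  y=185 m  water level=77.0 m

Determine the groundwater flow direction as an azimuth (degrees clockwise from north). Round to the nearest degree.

136°

Three-point gradient (reference 1): Δ to 2 = (-180, 100, +0.5), Δ to 3 = (-175, 160, +0.6).
∂h/∂x = -0.001770, ∂h/∂y = +0.001814 (det = -11300).
Flow direction (−∇h) has components (+0.001770 E, -0.001814 N).
Azimuth = atan2(E, N) = atan2(+0.001770, -0.001814) = 135.7° ≈ 136°.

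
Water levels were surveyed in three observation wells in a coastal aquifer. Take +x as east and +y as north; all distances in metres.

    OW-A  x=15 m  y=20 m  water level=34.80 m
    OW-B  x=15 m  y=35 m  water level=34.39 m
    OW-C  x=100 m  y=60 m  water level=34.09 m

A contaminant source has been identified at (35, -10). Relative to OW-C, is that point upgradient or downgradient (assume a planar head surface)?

upgradient

Taking OW-A as reference: OW-B−OW-A = (0, 15, -0.41); OW-C−OW-A = (85, 40, -0.71).
Solve a·Δx + b·Δy = Δh: det = 0·40 − 85·15 = -1275.
∂h/∂x = [(-0.41)·40 − (-0.71)·15] / -1275 = +0.004510
∂h/∂y = [0·(-0.71) − 85·(-0.41)] / -1275 = -0.02733
Head at (35, -10) = 34.80 + (+0.004510)·(20) + (-0.02733)·(-30) = 35.71 m.
That is higher than the 34.09 m at OW-C, so the point is upgradient.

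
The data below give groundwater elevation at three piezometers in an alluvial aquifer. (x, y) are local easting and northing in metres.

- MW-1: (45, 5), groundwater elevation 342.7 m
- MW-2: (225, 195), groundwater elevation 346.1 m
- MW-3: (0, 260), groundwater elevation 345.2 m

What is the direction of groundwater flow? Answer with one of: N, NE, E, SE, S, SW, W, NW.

Three-point gradient (reference MW-1): Δ to MW-2 = (180, 190, +3.4), Δ to MW-3 = (-45, 255, +2.5).
∂h/∂x = +0.007199, ∂h/∂y = +0.01107 (det = 54450).
Flow = −∇h = (-0.007199 east, -0.01107 north), which points southwest.

SW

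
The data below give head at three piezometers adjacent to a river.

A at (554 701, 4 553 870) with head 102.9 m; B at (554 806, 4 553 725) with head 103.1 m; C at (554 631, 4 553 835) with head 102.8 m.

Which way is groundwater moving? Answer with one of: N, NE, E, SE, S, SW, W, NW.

W

Taking A as reference: B−A = (105, -145, +0.2); C−A = (-70, -35, -0.1).
Solve a·Δx + b·Δy = Δh: det = 105·(-35) − (-70)·(-145) = -13825.
∂h/∂x = [(+0.2)·(-35) − (-0.1)·(-145)] / -13825 = +0.001555
∂h/∂y = [105·(-0.1) − (-70)·(+0.2)] / -13825 = -0.0002532
Flow = −∇h = (-0.001555 east, +0.0002532 north), which points west.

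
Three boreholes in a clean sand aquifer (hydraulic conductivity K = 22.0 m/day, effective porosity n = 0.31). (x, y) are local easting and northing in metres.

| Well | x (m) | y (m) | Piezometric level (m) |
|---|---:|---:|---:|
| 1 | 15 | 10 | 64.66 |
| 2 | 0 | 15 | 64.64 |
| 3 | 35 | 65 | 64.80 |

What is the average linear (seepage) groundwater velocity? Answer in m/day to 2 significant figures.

0.19 m/day

With h = a·x + b·y + c and 1 as origin, the differences give:
  (-15)·a + 5·b = -0.02
  20·a + 55·b = +0.14
Eliminate b (×55 and ×5, subtract): -925·a = -1.800 → a = ∂h/∂x = +0.001946
Back-substitute: b = ∂h/∂y = +0.001838.
|∇h| = √(0.001946² + 0.001838²) = 0.002677
Seepage velocity v = K·i/n = 22.0 × 0.002677 / 0.31 = 0.19 m/day.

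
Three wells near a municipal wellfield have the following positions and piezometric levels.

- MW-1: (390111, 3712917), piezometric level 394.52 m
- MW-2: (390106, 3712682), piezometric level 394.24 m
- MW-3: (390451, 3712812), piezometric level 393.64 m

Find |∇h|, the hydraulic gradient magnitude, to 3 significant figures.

With h = a·x + b·y + c and MW-1 as origin, the differences give:
  (-5)·a + (-235)·b = -0.28
  340·a + (-105)·b = -0.88
Eliminate b (×(-105) and ×(-235), subtract): 80425·a = -177.400 → a = ∂h/∂x = -0.002206
Back-substitute: b = ∂h/∂y = +0.001238.
|∇h| = √(-0.002206² + 0.001238²) = 0.00253

0.00253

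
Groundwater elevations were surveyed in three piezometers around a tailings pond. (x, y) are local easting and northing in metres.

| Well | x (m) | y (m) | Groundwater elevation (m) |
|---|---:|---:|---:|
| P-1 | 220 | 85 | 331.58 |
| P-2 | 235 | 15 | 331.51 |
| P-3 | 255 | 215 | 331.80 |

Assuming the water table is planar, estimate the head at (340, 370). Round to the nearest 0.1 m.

332.1 m

Three-point gradient (reference P-1): Δ to P-2 = (15, -70, -0.07), Δ to P-3 = (35, 130, +0.22).
∂h/∂x = +0.001432, ∂h/∂y = +0.001307 (det = 4400).
h(340, 370) = 331.58 + (+0.001432)·(120) + (+0.001307)·(285) = 331.58 +0.172 +0.372 = 332.124 m.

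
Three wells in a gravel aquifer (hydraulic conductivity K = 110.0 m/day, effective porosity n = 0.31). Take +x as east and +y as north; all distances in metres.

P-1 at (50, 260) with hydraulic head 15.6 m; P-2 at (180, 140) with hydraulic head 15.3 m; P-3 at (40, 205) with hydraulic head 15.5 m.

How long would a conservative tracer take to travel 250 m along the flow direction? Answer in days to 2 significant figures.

Differences from P-1: to P-2 (Δx, Δy, Δh) = (130, -120, -0.3); to P-3 = (-10, -55, -0.1).
Determinant of the coordinate differences = 130·(-55) − (-10)·(-120) = -8350.
∂h/∂x = [(-0.3)·(-55) − (-0.1)·(-120)] / -8350 = -0.0005389
∂h/∂y = [130·(-0.1) − (-10)·(-0.3)] / -8350 = +0.001916
|∇h| = √(-0.0005389² + 0.001916²) = 0.00199
Seepage velocity v = K·i/n = 110.0 × 0.00199 / 0.31 = 0.7061 m/day.
t = 250 / 0.7061 = 354.1 days.

350 days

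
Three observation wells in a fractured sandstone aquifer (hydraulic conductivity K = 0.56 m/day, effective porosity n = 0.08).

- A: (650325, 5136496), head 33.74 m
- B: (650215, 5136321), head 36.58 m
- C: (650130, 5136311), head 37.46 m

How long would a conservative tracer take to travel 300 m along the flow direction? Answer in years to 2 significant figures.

With h = a·x + b·y + c and A as origin, the differences give:
  (-110)·a + (-175)·b = +2.84
  (-195)·a + (-185)·b = +3.72
Eliminate b (×(-185) and ×(-175), subtract): -13775·a = 125.600 → a = ∂h/∂x = -0.009118
Back-substitute: b = ∂h/∂y = -0.01050.
|∇h| = √(-0.009118² + -0.01050²) = 0.01391
Seepage velocity v = K·i/n = 0.56 × 0.01391 / 0.08 = 0.09737 m/day.
t = 300 / 0.09737 = 3081 days = 8.44 years.

8.4 years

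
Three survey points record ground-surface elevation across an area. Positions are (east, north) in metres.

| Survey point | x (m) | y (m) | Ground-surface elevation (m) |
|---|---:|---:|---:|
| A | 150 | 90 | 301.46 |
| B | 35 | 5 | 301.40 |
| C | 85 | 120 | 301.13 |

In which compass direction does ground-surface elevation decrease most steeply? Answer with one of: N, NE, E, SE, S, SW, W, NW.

Taking A as reference: B−A = (-115, -85, -0.06); C−A = (-65, 30, -0.33).
Determinant of the coordinate differences = (-115)·30 − (-65)·(-85) = -8975.
∂z/∂x = [(-0.06)·30 − (-0.33)·(-85)] / -8975 = +0.003326
∂z/∂y = [(-115)·(-0.33) − (-65)·(-0.06)] / -8975 = -0.003794
Steepest decrease is along −∇f = (-0.003326 E, +0.003794 N) → northwest.

NW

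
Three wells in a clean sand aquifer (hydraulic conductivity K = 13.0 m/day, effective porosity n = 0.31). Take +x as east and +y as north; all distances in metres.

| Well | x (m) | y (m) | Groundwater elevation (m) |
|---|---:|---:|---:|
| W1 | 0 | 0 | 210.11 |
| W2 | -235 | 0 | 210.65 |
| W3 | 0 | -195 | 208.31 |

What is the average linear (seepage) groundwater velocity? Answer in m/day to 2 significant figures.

0.40 m/day

∂h/∂x = (210.65 − 210.11) / (-235 − 0) = -0.002298
∂h/∂y = (208.31 − 210.11) / (-195 − 0) = +0.009231
|∇h| = √(-0.002298² + 0.009231²) = 0.009513
Seepage velocity v = K·i/n = 13.0 × 0.009513 / 0.31 = 0.3989 m/day.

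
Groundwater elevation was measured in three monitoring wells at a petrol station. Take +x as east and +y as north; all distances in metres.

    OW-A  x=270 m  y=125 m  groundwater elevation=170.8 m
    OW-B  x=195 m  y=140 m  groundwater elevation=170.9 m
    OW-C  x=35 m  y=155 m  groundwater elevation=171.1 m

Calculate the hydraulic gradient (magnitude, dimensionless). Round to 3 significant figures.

0.00141

Differences from OW-A: to OW-B (Δx, Δy, Δh) = (-75, 15, +0.1); to OW-C = (-235, 30, +0.3).
Solve a·Δx + b·Δy = Δh: det = (-75)·30 − (-235)·15 = 1275.
∂h/∂x = [(+0.1)·30 − (+0.3)·15] / 1275 = -0.001176
∂h/∂y = [(-75)·(+0.3) − (-235)·(+0.1)] / 1275 = +0.0007843
|∇h| = √(-0.001176² + 0.0007843²) = 0.001414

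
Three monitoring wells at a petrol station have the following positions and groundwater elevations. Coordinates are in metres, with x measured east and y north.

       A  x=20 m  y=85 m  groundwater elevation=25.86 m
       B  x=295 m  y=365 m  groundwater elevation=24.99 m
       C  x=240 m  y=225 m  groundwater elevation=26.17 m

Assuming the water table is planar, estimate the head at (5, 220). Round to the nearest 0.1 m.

With h = a·x + b·y + c and A as origin, the differences give:
  275·a + 280·b = -0.87
  220·a + 140·b = +0.31
Eliminate b (×140 and ×280, subtract): -23100·a = -208.600 → a = ∂h/∂x = +0.009030
Back-substitute: b = ∂h/∂y = -0.01198.
h(5, 220) = 25.86 + (+0.009030)·(-15) + (-0.01198)·(135) = 25.86 -0.135 -1.617 = 24.108 m.

24.1 m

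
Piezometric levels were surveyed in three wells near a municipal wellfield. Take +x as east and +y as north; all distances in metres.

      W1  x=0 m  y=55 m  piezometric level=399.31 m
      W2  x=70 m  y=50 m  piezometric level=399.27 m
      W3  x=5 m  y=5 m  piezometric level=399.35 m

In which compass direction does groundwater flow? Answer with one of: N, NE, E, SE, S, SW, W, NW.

NE

Differences from W1: to W2 (Δx, Δy, Δh) = (70, -5, -0.04); to W3 = (5, -50, +0.04).
Solve a·Δx + b·Δy = Δh: det = 70·(-50) − 5·(-5) = -3475.
∂h/∂x = [(-0.04)·(-50) − (+0.04)·(-5)] / -3475 = -0.0006331
∂h/∂y = [70·(+0.04) − 5·(-0.04)] / -3475 = -0.0008633
Flow = −∇h = (+0.0006331 east, +0.0008633 north), which points northeast.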